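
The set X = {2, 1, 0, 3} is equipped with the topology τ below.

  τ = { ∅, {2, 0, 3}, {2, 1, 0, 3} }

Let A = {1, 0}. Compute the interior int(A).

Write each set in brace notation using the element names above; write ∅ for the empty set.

∅

opens ⊆ A: ∅; union → int = ∅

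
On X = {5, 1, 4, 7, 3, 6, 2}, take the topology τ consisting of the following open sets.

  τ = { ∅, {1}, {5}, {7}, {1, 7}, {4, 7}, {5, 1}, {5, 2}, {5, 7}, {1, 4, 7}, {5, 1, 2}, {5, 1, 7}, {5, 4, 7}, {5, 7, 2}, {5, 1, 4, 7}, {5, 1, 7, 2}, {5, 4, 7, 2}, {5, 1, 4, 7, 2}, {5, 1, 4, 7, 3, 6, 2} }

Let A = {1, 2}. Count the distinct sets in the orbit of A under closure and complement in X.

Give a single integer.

cl via duality: int({5, 4, 7, 3, 6}) = {5, 4, 7}, so X∖{5, 4, 7} = {1, 3, 6, 2}
Write k for closure, c for complement:
  1. A     = {1, 2}
  2. kA    = {1, 3, 6, 2}
  3. cA    = {5, 4, 7, 3, 6}
  4. ckA   = {5, 4, 7}
  5. kcA   = {5, 4, 7, 3, 6, 2}
  6. ckcA  = {1}
  7. kckcA = {1, 3, 6}
  8. ckckcA = {5, 4, 7, 2}
applying k or c yields no new set

8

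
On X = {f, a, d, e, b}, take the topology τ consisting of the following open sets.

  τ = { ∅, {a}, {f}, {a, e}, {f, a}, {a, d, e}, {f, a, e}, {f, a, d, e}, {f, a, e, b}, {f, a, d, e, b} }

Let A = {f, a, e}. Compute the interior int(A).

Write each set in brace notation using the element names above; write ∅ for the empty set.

{f, a, e}

open subsets of A: ∅, {f}, {a}, {a, e}, {f, a}, {f, a, e}; so int(A) = {f, a, e}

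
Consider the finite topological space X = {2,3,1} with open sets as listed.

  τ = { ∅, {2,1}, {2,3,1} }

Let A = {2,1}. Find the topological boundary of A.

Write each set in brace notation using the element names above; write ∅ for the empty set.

opens ⊆ A: ∅, {2,1}; union → int = {2,1}
complement {3}; its interior ∅; cl(A) = X∖∅ = {2,3,1}
boundary = {2,3,1} ∖ {2,1} = {3}

{3}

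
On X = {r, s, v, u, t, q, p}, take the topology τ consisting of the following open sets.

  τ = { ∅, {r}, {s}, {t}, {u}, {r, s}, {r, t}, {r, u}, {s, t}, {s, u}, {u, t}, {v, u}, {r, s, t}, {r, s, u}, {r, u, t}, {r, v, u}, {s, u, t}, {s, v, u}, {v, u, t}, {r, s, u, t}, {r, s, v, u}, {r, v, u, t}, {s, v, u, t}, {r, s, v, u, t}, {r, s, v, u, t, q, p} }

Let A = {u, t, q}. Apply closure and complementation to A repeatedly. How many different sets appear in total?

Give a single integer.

8

closure: X∖int(X∖A) = X∖{r, s} = {v, u, t, q, p}
Let k=closure and c=complement:
  1. A     = {u, t, q}
  2. kA    = {v, u, t, q, p}
  3. cA    = {r, s, v, p}
  4. ckA   = {r, s}
  5. kcA   = {r, s, v, q, p}
  6. kckA  = {r, s, q, p}
  7. ckcA  = {u, t}
  8. ckckA = {v, u, t}
— saturated at 8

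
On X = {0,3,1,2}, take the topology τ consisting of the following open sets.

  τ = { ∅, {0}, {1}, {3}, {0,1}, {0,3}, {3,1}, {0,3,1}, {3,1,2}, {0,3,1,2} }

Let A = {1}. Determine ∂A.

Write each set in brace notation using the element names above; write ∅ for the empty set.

interior: largest open inside A is {1} (from ∅, {1})
cl via duality: int({0,3,2}) = {0,3}, so X∖{0,3} = {1,2}
cl∖int = {2}

{2}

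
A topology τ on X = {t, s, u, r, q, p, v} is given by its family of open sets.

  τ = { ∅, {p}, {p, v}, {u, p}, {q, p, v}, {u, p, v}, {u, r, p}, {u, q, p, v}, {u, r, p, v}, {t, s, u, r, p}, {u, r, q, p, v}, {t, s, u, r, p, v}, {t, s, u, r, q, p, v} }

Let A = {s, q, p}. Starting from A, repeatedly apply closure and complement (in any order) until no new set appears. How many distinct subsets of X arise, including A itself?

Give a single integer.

X∖A={t, u, r, v}, int(X∖A)=∅, hence cl(A)={t, s, u, r, q, p, v}
Orbit (k=closure, c=complement):
  1. A     = {s, q, p}
  2. kA    = {t, s, u, r, q, p, v}
  3. cA    = {t, u, r, v}
  4. ckA   = ∅
  5. kcA   = {t, s, u, r, q, v}
  6. ckcA  = {p}
(closed under both — stop)

6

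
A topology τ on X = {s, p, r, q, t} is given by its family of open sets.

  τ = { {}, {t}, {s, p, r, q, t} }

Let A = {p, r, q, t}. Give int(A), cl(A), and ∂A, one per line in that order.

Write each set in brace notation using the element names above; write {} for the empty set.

U open, U⊆A: {}, {t}. int(A) = ⋃ = {t}
X∖A={s}, int(X∖A)={}, hence cl(A)={s, p, r, q, t}
∂A: remove int from cl → {s, p, r, q}

int(A) = {t}
cl(A)  = {s, p, r, q, t}
∂A     = {s, p, r, q}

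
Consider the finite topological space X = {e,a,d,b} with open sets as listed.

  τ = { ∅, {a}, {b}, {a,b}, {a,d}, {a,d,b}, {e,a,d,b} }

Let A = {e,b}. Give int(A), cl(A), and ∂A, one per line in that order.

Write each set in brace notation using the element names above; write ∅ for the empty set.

int(A) = {b}
cl(A)  = {e,b}
∂A     = {e}

interior: largest open inside A is {b} (from ∅, {b})
cl via duality: int({a,d}) = {a,d}, so X∖{a,d} = {e,b}
cl∖int = {e}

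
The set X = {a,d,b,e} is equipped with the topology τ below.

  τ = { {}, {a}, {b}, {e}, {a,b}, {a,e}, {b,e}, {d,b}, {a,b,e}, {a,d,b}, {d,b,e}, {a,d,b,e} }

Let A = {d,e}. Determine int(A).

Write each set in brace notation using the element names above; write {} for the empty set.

opens ⊆ A: {}, {e}; union → int = {e}

{e}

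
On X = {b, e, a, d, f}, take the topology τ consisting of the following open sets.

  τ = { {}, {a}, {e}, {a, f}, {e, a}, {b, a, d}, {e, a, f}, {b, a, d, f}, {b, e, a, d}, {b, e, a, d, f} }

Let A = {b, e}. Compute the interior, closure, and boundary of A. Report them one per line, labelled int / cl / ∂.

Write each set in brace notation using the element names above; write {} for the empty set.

int(A) = {e}
cl(A)  = {b, e, d}
∂A     = {b, d}

interior: largest open inside A is {e} (from {}, {e})
cl via duality: int({a, d, f}) = {a, f}, so X∖{a, f} = {b, e, d}
cl∖int = {b, d}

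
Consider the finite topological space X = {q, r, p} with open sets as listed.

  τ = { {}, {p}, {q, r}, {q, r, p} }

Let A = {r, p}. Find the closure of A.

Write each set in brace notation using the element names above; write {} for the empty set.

{q, r, p}

complement {q}; its interior {}; cl(A) = X∖{} = {q, r, p}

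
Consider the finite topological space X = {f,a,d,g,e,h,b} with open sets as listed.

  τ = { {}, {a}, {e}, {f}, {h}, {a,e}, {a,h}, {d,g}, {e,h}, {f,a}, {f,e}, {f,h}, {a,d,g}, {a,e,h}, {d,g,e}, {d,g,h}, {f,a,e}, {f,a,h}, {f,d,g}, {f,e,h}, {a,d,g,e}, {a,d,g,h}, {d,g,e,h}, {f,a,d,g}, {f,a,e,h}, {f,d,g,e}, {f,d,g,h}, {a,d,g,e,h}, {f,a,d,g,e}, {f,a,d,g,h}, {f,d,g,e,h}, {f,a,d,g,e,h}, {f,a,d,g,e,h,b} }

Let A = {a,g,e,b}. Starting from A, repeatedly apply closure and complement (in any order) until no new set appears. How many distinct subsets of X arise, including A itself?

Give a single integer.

cl via duality: int({f,d,h}) = {f,h}, so X∖{f,h} = {a,d,g,e,b}
Write k for closure, c for complement:
  1. A     = {a,g,e,b}
  2. kA    = {a,d,g,e,b}
  3. cA    = {f,d,h}
  4. ckA   = {f,h}
  5. kcA   = {f,d,g,h,b}
  6. kckA  = {f,h,b}
  7. ckcA  = {a,e}
  8. ckckA = {a,d,g,e}
  9. kckcA = {a,e,b}
  10. ckckcA = {f,d,g,h}
applying k or c yields no new set

10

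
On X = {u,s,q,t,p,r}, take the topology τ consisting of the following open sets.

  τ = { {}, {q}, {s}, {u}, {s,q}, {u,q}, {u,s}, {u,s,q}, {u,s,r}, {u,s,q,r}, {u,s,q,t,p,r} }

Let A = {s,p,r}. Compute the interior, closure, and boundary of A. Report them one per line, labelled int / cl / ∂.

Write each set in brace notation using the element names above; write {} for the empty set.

open subsets of A: {}, {s}; so int(A) = {s}
closure: X∖int(X∖A) = X∖{u,q} = {s,t,p,r}
∂A = {s,t,p,r} minus {s} = {t,p,r}

int(A) = {s}
cl(A)  = {s,t,p,r}
∂A     = {t,p,r}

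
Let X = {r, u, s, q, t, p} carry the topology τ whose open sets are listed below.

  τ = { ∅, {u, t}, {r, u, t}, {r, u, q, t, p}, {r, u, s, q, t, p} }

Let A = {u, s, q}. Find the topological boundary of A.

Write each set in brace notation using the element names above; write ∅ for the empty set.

{r, u, s, q, t, p}

open subsets of A: ∅; so int(A) = ∅
closure: X∖int(X∖A) = X∖∅ = {r, u, s, q, t, p}
∂A = {r, u, s, q, t, p} minus ∅ = {r, u, s, q, t, p}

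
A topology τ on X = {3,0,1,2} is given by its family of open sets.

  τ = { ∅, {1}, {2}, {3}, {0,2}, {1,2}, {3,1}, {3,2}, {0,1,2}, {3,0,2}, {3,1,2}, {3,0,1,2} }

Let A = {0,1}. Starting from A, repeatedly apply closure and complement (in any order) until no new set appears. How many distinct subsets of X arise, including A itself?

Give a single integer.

4

cl via duality: int({3,2}) = {3,2}, so X∖{3,2} = {0,1}
Write k for closure, c for complement:
  1. A     = {0,1}
  2. cA    = {3,2}
  3. kcA   = {3,0,2}
  4. ckcA  = {1}
applying k or c yields no new set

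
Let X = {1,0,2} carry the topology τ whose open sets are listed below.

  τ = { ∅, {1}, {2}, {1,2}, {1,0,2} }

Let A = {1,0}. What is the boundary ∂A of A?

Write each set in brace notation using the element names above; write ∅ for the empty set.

opens ⊆ A: ∅, {1}; union → int = {1}
complement {2}; its interior {2}; cl(A) = X∖{2} = {1,0}
boundary = {1,0} ∖ {1} = {0}

{0}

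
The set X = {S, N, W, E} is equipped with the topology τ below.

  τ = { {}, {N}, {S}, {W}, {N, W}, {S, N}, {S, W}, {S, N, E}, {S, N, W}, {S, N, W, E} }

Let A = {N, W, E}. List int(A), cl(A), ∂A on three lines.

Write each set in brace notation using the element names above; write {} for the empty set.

opens ⊆ A: {}, {N}, {W}, {N, W}; union → int = {N, W}
complement {S}; its interior {S}; cl(A) = X∖{S} = {N, W, E}
boundary = {N, W, E} ∖ {N, W} = {E}

int(A) = {N, W}
cl(A)  = {N, W, E}
∂A     = {E}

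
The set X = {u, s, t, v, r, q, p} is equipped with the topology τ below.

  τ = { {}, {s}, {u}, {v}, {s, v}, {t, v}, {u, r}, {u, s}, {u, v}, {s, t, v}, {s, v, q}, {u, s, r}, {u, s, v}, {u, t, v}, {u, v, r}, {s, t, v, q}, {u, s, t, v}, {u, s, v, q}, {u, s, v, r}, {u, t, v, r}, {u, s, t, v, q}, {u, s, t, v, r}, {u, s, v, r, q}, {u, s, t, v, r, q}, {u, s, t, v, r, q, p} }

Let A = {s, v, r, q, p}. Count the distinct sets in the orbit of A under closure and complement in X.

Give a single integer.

closure: X∖int(X∖A) = X∖{u} = {s, t, v, r, q, p}
Let k=closure and c=complement:
  1. A     = {s, v, r, q, p}
  2. kA    = {s, t, v, r, q, p}
  3. cA    = {u, t}
  4. ckA   = {u}
  5. kcA   = {u, t, r, p}
  6. kckA  = {u, r, p}
  7. ckcA  = {s, v, q}
  8. ckckA = {s, t, v, q}
  9. kckcA = {s, t, v, q, p}
  10. ckckcA = {u, r}
— saturated at 10

10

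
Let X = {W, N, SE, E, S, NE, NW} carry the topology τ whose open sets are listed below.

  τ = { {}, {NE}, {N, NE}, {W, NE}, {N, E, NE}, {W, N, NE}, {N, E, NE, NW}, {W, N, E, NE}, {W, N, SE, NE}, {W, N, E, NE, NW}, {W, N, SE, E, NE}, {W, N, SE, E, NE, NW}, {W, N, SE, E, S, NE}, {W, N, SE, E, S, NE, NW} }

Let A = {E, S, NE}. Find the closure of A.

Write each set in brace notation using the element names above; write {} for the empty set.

cl via duality: int({W, N, SE, NW}) = {}, so X∖{} = {W, N, SE, E, S, NE, NW}

{W, N, SE, E, S, NE, NW}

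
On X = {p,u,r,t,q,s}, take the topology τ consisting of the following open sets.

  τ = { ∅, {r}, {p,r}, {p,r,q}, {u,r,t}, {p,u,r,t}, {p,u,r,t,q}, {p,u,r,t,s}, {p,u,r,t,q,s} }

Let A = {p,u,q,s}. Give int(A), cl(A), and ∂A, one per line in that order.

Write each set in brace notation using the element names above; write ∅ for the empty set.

opens ⊆ A: ∅; union → int = ∅
complement {r,t}; its interior {r}; cl(A) = X∖{r} = {p,u,t,q,s}
boundary = {p,u,t,q,s} ∖ ∅ = {p,u,t,q,s}

int(A) = ∅
cl(A)  = {p,u,t,q,s}
∂A     = {p,u,t,q,s}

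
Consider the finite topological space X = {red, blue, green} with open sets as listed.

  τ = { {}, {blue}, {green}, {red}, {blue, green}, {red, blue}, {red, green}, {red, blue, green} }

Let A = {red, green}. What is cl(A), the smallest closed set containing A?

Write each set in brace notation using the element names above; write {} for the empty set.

{red, green}

X∖A={blue}, int(X∖A)={blue}, hence cl(A)={red, green}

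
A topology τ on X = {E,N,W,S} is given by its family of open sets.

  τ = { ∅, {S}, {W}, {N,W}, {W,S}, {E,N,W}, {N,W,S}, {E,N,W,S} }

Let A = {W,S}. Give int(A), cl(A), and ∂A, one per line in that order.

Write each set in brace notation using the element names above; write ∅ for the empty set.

int(A) = {W,S}
cl(A)  = {E,N,W,S}
∂A     = {E,N}

open subsets of A: ∅, {S}, {W}, {W,S}; so int(A) = {W,S}
closure: X∖int(X∖A) = X∖∅ = {E,N,W,S}
∂A = {E,N,W,S} minus {W,S} = {E,N}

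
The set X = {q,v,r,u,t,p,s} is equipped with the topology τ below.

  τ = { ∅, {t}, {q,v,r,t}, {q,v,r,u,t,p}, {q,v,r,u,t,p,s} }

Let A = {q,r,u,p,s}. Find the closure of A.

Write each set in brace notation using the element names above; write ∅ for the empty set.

{q,v,r,u,p,s}

closure: X∖int(X∖A) = X∖{t} = {q,v,r,u,p,s}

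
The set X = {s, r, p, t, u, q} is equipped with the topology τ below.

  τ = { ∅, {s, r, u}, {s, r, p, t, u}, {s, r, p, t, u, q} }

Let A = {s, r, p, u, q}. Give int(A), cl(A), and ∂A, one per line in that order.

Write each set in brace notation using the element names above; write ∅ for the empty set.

open subsets of A: ∅, {s, r, u}; so int(A) = {s, r, u}
closure: X∖int(X∖A) = X∖∅ = {s, r, p, t, u, q}
∂A = {s, r, p, t, u, q} minus {s, r, u} = {p, t, q}

int(A) = {s, r, u}
cl(A)  = {s, r, p, t, u, q}
∂A     = {p, t, q}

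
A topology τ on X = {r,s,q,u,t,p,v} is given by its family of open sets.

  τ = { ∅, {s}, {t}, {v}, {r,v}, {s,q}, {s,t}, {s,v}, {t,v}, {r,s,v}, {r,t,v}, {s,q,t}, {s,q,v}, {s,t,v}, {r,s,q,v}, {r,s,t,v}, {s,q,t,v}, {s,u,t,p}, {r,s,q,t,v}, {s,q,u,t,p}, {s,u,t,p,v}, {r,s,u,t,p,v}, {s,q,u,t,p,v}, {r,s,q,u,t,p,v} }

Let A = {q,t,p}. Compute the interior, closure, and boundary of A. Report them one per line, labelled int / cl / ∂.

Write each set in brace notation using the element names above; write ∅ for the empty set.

interior: largest open inside A is {t} (from ∅, {t})
cl via duality: int({r,s,u,v}) = {r,s,v}, so X∖{r,s,v} = {q,u,t,p}
cl∖int = {q,u,p}

int(A) = {t}
cl(A)  = {q,u,t,p}
∂A     = {q,u,p}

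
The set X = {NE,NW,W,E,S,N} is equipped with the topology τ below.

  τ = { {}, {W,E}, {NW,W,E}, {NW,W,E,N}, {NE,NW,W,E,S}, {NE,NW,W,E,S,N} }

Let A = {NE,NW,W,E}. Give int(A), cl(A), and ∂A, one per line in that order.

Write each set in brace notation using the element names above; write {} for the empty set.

U open, U⊆A: {}, {W,E}, {NW,W,E}. int(A) = ⋃ = {NW,W,E}
X∖A={S,N}, int(X∖A)={}, hence cl(A)={NE,NW,W,E,S,N}
∂A: remove int from cl → {NE,S,N}

int(A) = {NW,W,E}
cl(A)  = {NE,NW,W,E,S,N}
∂A     = {NE,S,N}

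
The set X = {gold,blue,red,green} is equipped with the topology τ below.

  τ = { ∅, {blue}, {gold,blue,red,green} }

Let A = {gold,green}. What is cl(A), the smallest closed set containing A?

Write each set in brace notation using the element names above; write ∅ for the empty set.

{gold,red,green}

cl via duality: int({blue,red}) = {blue}, so X∖{blue} = {gold,red,green}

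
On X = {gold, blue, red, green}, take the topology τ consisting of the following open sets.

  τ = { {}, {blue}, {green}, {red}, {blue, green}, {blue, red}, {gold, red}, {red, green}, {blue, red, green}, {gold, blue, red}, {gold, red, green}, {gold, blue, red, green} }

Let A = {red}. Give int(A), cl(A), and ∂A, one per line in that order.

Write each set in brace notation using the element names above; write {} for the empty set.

open subsets of A: {}, {red}; so int(A) = {red}
closure: X∖int(X∖A) = X∖{blue, green} = {gold, red}
∂A = {gold, red} minus {red} = {gold}

int(A) = {red}
cl(A)  = {gold, red}
∂A     = {gold}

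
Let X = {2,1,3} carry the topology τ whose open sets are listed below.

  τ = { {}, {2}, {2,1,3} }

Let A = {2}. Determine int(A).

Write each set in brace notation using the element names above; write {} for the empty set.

interior: largest open inside A is {2} (from {}, {2})

{2}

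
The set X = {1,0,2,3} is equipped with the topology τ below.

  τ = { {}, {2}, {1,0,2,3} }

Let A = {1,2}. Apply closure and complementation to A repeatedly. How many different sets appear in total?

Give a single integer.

X∖A={0,3}, int(X∖A)={}, hence cl(A)={1,0,2,3}
Orbit (k=closure, c=complement):
  1. A     = {1,2}
  2. kA    = {1,0,2,3}
  3. cA    = {0,3}
  4. ckA   = {}
  5. kcA   = {1,0,3}
  6. ckcA  = {2}
(closed under both — stop)

6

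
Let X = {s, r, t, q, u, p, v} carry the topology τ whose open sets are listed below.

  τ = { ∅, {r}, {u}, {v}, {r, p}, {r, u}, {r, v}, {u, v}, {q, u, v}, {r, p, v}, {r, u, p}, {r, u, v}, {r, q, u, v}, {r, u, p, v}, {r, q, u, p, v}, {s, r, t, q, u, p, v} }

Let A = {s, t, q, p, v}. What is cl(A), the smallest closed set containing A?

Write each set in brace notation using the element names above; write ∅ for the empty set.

{s, t, q, p, v}

closure: X∖int(X∖A) = X∖{r, u} = {s, t, q, p, v}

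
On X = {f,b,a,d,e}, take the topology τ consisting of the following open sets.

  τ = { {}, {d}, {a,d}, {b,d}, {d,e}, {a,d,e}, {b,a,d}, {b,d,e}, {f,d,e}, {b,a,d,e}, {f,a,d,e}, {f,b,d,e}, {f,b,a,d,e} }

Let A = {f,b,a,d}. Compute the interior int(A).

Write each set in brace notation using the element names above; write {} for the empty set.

U open, U⊆A: {}, {d}, {a,d}, {b,d}, {b,a,d}. int(A) = ⋃ = {b,a,d}

{b,a,d}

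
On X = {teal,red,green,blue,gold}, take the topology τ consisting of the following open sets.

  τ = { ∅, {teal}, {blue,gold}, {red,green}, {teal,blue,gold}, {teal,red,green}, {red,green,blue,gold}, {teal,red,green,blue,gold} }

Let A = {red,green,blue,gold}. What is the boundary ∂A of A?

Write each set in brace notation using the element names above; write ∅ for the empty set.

U open, U⊆A: ∅, {blue,gold}, {red,green}, {red,green,blue,gold}. int(A) = ⋃ = {red,green,blue,gold}
X∖A={teal}, int(X∖A)={teal}, hence cl(A)={red,green,blue,gold}
∂A: remove int from cl → ∅

∅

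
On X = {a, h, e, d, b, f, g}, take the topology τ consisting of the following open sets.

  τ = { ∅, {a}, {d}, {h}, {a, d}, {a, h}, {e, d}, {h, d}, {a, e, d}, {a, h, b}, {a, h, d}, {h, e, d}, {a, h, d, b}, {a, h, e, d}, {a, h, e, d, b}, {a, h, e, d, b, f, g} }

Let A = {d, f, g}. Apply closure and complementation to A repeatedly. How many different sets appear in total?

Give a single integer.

closure: X∖int(X∖A) = X∖{a, h, b} = {e, d, f, g}
Let k=closure and c=complement:
  1. A     = {d, f, g}
  2. kA    = {e, d, f, g}
  3. cA    = {a, h, e, b}
  4. ckA   = {a, h, b}
  5. kcA   = {a, h, e, b, f, g}
  6. kckA  = {a, h, b, f, g}
  7. ckcA  = {d}
  8. ckckA = {e, d}
— saturated at 8

8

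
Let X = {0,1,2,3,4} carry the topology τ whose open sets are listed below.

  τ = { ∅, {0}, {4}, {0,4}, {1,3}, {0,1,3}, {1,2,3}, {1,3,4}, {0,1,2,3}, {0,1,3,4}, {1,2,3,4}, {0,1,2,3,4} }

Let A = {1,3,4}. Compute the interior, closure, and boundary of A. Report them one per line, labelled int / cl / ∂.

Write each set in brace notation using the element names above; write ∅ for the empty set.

open subsets of A: ∅, {4}, {1,3}, {1,3,4}; so int(A) = {1,3,4}
closure: X∖int(X∖A) = X∖{0} = {1,2,3,4}
∂A = {1,2,3,4} minus {1,3,4} = {2}

int(A) = {1,3,4}
cl(A)  = {1,2,3,4}
∂A     = {2}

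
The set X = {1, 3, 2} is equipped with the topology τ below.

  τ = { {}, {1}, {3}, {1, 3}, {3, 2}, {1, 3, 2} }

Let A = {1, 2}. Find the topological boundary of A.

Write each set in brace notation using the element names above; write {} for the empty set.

{2}

open subsets of A: {}, {1}; so int(A) = {1}
closure: X∖int(X∖A) = X∖{3} = {1, 2}
∂A = {1, 2} minus {1} = {2}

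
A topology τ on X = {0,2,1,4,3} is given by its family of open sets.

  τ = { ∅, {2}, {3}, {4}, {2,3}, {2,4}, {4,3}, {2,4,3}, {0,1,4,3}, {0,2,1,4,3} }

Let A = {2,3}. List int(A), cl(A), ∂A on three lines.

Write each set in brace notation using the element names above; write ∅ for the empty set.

open subsets of A: ∅, {2}, {3}, {2,3}; so int(A) = {2,3}
closure: X∖int(X∖A) = X∖{4} = {0,2,1,3}
∂A = {0,2,1,3} minus {2,3} = {0,1}

int(A) = {2,3}
cl(A)  = {0,2,1,3}
∂A     = {0,1}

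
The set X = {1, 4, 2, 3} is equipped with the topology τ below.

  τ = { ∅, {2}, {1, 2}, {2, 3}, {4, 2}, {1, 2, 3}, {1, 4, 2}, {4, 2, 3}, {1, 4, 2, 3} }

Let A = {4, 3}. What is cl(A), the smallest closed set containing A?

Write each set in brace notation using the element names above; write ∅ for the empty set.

{4, 3}

closure: X∖int(X∖A) = X∖{1, 2} = {4, 3}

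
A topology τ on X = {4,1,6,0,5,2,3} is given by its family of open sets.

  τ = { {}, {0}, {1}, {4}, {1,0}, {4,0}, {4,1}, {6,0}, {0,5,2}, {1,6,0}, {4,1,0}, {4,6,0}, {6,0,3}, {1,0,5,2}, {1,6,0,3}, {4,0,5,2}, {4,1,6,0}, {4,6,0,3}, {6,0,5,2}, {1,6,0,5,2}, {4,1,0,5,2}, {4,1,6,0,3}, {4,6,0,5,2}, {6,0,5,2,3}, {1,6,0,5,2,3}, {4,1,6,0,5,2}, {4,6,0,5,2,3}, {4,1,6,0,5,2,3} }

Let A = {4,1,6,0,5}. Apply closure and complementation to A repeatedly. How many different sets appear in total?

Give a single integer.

cl via duality: int({2,3}) = {}, so X∖{} = {4,1,6,0,5,2,3}
Write k for closure, c for complement:
  1. A     = {4,1,6,0,5}
  2. kA    = {4,1,6,0,5,2,3}
  3. cA    = {2,3}
  4. ckA   = {}
  5. kcA   = {5,2,3}
  6. ckcA  = {4,1,6,0}
applying k or c yields no new set

6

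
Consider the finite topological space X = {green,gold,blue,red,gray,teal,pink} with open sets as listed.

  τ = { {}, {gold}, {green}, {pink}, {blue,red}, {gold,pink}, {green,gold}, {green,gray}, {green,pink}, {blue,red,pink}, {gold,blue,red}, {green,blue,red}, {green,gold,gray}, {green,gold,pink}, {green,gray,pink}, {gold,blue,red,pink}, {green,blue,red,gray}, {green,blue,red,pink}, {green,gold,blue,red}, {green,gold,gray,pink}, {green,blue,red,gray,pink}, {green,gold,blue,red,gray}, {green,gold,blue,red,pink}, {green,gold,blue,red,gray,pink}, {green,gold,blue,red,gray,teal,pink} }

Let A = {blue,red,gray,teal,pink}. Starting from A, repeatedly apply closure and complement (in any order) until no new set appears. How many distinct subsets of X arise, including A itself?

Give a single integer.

X∖A={green,gold}, int(X∖A)={green,gold}, hence cl(A)={blue,red,gray,teal,pink}
Orbit (k=closure, c=complement):
  1. A     = {blue,red,gray,teal,pink}
  2. cA    = {green,gold}
  3. kcA   = {green,gold,gray,teal}
  4. ckcA  = {blue,red,pink}
  5. kckcA = {blue,red,teal,pink}
  6. ckckcA = {green,gold,gray}
(closed under both — stop)

6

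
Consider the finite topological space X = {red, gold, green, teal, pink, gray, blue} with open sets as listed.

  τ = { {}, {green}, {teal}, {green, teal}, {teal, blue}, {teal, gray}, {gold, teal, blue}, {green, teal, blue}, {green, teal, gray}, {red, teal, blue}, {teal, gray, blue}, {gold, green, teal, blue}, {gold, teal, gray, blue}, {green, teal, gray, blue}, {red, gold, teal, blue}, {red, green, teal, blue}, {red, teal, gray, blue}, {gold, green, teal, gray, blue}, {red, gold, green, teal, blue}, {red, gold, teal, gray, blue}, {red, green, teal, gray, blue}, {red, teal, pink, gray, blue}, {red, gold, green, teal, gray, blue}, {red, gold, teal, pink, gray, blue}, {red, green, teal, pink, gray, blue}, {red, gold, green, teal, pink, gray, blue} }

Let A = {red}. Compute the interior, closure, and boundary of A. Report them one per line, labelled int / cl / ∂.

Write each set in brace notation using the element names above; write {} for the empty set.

int(A) = {}
cl(A)  = {red, pink}
∂A     = {red, pink}

interior: largest open inside A is {} (from {})
cl via duality: int({gold, green, teal, pink, gray, blue}) = {gold, green, teal, gray, blue}, so X∖{gold, green, teal, gray, blue} = {red, pink}
cl∖int = {red, pink}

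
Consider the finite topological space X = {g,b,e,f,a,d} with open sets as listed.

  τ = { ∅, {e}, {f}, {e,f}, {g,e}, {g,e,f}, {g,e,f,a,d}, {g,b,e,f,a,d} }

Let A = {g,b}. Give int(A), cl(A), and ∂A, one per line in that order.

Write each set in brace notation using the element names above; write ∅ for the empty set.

int(A) = ∅
cl(A)  = {g,b,a,d}
∂A     = {g,b,a,d}

opens ⊆ A: ∅; union → int = ∅
complement {e,f,a,d}; its interior {e,f}; cl(A) = X∖{e,f} = {g,b,a,d}
boundary = {g,b,a,d} ∖ ∅ = {g,b,a,d}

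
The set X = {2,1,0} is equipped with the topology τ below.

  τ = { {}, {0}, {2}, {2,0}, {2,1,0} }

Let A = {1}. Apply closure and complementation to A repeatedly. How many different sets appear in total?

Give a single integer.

X∖A={2,0}, int(X∖A)={2,0}, hence cl(A)={1}
Orbit (k=closure, c=complement):
  1. A     = {1}
  2. cA    = {2,0}
  3. kcA   = {2,1,0}
  4. ckcA  = {}
(closed under both — stop)

4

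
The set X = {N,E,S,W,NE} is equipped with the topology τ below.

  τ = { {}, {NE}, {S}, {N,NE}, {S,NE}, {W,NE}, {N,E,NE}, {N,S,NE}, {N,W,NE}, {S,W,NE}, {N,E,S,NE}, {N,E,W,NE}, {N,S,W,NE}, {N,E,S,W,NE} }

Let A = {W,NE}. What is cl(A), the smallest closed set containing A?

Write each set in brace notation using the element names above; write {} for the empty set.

{N,E,W,NE}

X∖A={N,E,S}, int(X∖A)={S}, hence cl(A)={N,E,W,NE}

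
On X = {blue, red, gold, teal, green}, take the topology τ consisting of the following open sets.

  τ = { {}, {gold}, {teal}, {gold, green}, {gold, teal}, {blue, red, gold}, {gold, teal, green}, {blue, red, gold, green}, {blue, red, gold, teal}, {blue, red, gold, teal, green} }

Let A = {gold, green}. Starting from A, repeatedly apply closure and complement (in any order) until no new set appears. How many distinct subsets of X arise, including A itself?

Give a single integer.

closure: X∖int(X∖A) = X∖{teal} = {blue, red, gold, green}
Let k=closure and c=complement:
  1. A     = {gold, green}
  2. kA    = {blue, red, gold, green}
  3. cA    = {blue, red, teal}
  4. ckA   = {teal}
— saturated at 4

4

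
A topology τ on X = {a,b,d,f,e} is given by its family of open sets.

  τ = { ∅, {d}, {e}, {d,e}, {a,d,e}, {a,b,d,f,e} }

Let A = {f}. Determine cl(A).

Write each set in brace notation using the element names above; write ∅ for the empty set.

{b,f}

closure: X∖int(X∖A) = X∖{a,d,e} = {b,f}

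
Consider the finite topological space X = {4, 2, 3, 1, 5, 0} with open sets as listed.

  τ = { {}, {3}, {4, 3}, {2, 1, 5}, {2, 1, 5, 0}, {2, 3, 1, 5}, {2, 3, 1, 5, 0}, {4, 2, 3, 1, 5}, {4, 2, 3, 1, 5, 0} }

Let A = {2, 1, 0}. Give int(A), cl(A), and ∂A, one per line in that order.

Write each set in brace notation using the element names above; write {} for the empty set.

open subsets of A: {}; so int(A) = {}
closure: X∖int(X∖A) = X∖{4, 3} = {2, 1, 5, 0}
∂A = {2, 1, 5, 0} minus {} = {2, 1, 5, 0}

int(A) = {}
cl(A)  = {2, 1, 5, 0}
∂A     = {2, 1, 5, 0}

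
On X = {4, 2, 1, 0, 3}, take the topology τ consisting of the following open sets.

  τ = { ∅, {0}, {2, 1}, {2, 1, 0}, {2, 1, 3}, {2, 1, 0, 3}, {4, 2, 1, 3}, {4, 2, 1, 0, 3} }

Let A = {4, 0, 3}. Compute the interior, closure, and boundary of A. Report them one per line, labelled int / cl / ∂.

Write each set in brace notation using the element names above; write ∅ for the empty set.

int(A) = {0}
cl(A)  = {4, 0, 3}
∂A     = {4, 3}

U open, U⊆A: ∅, {0}. int(A) = ⋃ = {0}
X∖A={2, 1}, int(X∖A)={2, 1}, hence cl(A)={4, 0, 3}
∂A: remove int from cl → {4, 3}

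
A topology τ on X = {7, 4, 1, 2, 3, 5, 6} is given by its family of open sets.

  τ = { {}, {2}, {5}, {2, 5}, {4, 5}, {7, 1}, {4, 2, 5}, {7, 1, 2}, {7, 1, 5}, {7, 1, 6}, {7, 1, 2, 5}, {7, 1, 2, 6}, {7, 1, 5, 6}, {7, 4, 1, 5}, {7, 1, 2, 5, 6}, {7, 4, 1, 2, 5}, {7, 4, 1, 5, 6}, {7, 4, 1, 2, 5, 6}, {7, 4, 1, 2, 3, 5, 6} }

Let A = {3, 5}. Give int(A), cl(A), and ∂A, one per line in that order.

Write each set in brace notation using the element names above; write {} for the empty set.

interior: largest open inside A is {5} (from {}, {5})
cl via duality: int({7, 4, 1, 2, 6}) = {7, 1, 2, 6}, so X∖{7, 1, 2, 6} = {4, 3, 5}
cl∖int = {4, 3}

int(A) = {5}
cl(A)  = {4, 3, 5}
∂A     = {4, 3}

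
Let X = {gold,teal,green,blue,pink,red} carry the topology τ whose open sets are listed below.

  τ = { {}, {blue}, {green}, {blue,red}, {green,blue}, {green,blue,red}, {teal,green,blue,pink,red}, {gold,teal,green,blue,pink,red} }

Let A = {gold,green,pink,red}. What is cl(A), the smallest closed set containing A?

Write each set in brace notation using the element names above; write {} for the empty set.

X∖A={teal,blue}, int(X∖A)={blue}, hence cl(A)={gold,teal,green,pink,red}

{gold,teal,green,pink,red}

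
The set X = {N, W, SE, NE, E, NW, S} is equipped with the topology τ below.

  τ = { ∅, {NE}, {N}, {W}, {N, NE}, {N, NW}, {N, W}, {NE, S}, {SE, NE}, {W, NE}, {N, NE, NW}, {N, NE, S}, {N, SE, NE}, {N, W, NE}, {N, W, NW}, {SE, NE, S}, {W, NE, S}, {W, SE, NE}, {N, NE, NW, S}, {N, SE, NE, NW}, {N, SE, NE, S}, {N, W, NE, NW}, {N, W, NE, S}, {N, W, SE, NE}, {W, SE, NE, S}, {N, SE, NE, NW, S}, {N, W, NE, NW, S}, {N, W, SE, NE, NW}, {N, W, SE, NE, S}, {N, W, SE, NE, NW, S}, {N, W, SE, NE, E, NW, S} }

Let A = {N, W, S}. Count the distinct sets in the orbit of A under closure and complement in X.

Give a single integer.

complement {SE, NE, E, NW}; its interior {SE, NE}; cl(A) = X∖{SE, NE} = {N, W, E, NW, S}
With k = closure, c = complement:
  1. A     = {N, W, S}
  2. kA    = {N, W, E, NW, S}
  3. cA    = {SE, NE, E, NW}
  4. ckA   = {SE, NE}
  5. kcA   = {SE, NE, E, NW, S}
  6. kckA  = {SE, NE, E, S}
  7. ckcA  = {N, W}
  8. ckckA = {N, W, NW}
  9. kckcA = {N, W, E, NW}
  10. ckckcA = {SE, NE, S}
k, c of each give nothing new

10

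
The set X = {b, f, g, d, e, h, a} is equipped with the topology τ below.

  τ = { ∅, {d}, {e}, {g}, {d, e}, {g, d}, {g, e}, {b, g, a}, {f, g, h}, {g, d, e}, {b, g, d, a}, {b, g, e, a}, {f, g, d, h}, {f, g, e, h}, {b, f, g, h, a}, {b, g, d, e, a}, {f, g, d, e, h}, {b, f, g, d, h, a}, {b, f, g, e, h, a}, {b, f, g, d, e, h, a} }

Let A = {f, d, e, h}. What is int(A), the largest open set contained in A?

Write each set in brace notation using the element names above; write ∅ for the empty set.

open subsets of A: ∅, {e}, {d}, {d, e}; so int(A) = {d, e}

{d, e}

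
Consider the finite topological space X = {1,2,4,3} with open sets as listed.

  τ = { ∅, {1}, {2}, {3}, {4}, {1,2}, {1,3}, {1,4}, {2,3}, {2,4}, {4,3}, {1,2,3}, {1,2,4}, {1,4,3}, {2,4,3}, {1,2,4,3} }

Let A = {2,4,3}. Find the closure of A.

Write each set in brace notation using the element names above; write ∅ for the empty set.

{2,4,3}

X∖A={1}, int(X∖A)={1}, hence cl(A)={2,4,3}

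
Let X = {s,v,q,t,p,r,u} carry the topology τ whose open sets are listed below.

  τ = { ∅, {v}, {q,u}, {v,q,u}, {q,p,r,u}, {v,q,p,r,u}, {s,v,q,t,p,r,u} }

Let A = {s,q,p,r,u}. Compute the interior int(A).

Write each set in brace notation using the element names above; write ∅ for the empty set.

opens ⊆ A: ∅, {q,u}, {q,p,r,u}; union → int = {q,p,r,u}

{q,p,r,u}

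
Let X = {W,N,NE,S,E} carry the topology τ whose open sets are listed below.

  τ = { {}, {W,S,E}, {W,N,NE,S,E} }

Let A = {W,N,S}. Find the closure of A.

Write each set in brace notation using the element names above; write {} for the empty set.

closure: X∖int(X∖A) = X∖{} = {W,N,NE,S,E}

{W,N,NE,S,E}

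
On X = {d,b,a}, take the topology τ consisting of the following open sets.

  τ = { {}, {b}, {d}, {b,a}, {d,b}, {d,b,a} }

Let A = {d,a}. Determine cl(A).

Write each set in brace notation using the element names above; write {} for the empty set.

{d,a}

complement {b}; its interior {b}; cl(A) = X∖{b} = {d,a}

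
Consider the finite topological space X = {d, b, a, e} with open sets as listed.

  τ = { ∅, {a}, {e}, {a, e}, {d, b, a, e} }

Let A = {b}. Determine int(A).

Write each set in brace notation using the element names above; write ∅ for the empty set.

∅

open subsets of A: ∅; so int(A) = ∅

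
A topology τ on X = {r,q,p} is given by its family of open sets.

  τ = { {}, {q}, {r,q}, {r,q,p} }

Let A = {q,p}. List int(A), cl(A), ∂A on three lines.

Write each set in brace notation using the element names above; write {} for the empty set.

int(A) = {q}
cl(A)  = {r,q,p}
∂A     = {r,p}

interior: largest open inside A is {q} (from {}, {q})
cl via duality: int({r}) = {}, so X∖{} = {r,q,p}
cl∖int = {r,p}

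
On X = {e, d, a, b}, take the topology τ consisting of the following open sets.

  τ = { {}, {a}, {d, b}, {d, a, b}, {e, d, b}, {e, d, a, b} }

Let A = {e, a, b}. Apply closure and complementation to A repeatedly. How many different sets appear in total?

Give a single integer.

6

cl via duality: int({d}) = {}, so X∖{} = {e, d, a, b}
Write k for closure, c for complement:
  1. A     = {e, a, b}
  2. kA    = {e, d, a, b}
  3. cA    = {d}
  4. ckA   = {}
  5. kcA   = {e, d, b}
  6. ckcA  = {a}
applying k or c yields no new set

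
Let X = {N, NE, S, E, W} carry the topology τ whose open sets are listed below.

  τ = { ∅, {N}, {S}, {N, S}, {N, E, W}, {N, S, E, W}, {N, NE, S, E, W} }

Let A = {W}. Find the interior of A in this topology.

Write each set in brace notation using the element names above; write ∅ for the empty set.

∅

interior: largest open inside A is ∅ (from ∅)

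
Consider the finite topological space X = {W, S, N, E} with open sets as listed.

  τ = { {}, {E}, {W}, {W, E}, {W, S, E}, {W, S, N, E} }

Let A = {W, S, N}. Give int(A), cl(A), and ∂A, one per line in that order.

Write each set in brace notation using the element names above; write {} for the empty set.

int(A) = {W}
cl(A)  = {W, S, N}
∂A     = {S, N}

interior: largest open inside A is {W} (from {}, {W})
cl via duality: int({E}) = {E}, so X∖{E} = {W, S, N}
cl∖int = {S, N}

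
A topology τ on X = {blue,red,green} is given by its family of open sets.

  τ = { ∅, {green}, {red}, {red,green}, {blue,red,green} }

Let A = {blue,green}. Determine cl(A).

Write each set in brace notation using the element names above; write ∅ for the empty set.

X∖A={red}, int(X∖A)={red}, hence cl(A)={blue,green}

{blue,green}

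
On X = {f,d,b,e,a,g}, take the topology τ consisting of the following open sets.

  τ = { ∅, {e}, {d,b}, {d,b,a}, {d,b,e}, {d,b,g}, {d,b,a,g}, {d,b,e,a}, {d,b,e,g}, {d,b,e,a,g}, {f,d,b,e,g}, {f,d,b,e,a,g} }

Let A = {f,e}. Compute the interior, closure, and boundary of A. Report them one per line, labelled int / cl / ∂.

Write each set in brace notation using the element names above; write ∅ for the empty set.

int(A) = {e}
cl(A)  = {f,e}
∂A     = {f}

U open, U⊆A: ∅, {e}. int(A) = ⋃ = {e}
X∖A={d,b,a,g}, int(X∖A)={d,b,a,g}, hence cl(A)={f,e}
∂A: remove int from cl → {f}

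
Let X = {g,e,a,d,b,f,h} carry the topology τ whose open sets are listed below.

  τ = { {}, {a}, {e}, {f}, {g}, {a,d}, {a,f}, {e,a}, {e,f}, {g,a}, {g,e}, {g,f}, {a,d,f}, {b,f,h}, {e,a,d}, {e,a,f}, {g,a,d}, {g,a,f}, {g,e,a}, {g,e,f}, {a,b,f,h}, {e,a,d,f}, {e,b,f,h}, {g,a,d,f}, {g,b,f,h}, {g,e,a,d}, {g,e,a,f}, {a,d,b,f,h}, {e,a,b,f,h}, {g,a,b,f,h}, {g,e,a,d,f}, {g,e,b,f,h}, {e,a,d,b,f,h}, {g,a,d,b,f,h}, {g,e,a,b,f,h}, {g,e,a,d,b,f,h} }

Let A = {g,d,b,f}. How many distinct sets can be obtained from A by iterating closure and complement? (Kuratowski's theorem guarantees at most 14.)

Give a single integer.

complement {e,a,h}; its interior {e,a}; cl(A) = X∖{e,a} = {g,d,b,f,h}
With k = closure, c = complement:
  1. A     = {g,d,b,f}
  2. kA    = {g,d,b,f,h}
  3. cA    = {e,a,h}
  4. ckA   = {e,a}
  5. kcA   = {e,a,d,b,h}
  6. kckA  = {e,a,d}
  7. ckcA  = {g,f}
  8. ckckA = {g,b,f,h}
k, c of each give nothing new

8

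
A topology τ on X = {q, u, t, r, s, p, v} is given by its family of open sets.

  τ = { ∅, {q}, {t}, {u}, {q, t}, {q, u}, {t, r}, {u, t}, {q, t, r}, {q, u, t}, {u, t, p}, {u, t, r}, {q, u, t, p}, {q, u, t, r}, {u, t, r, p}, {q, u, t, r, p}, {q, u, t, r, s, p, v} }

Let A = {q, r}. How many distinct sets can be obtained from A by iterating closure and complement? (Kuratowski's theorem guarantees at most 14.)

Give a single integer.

closure: X∖int(X∖A) = X∖{u, t, p} = {q, r, s, v}
Let k=closure and c=complement:
  1. A     = {q, r}
  2. kA    = {q, r, s, v}
  3. cA    = {u, t, s, p, v}
  4. ckA   = {u, t, p}
  5. kcA   = {u, t, r, s, p, v}
  6. ckcA  = {q}
  7. kckcA = {q, s, v}
  8. ckckcA = {u, t, r, p}
— saturated at 8

8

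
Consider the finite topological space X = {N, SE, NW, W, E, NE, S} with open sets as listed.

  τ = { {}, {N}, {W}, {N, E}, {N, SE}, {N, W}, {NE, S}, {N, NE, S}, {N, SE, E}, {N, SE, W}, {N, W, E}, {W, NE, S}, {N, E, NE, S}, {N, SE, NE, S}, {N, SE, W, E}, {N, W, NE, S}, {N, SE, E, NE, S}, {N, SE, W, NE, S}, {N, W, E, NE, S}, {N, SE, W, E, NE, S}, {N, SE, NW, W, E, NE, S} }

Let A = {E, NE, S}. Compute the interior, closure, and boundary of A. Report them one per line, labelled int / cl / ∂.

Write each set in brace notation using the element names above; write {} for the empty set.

int(A) = {NE, S}
cl(A)  = {NW, E, NE, S}
∂A     = {NW, E}

open subsets of A: {}, {NE, S}; so int(A) = {NE, S}
closure: X∖int(X∖A) = X∖{N, SE, W} = {NW, E, NE, S}
∂A = {NW, E, NE, S} minus {NE, S} = {NW, E}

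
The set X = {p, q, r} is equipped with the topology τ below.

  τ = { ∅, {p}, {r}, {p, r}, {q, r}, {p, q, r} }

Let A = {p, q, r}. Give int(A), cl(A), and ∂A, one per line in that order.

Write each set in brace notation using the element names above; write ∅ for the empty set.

int(A) = {p, q, r}
cl(A)  = {p, q, r}
∂A     = ∅

interior: largest open inside A is {p, q, r} (from ∅, {r}, {p}, {p, r}, {q, r}, {p, q, r})
cl via duality: int(∅) = ∅, so X∖∅ = {p, q, r}
cl∖int = ∅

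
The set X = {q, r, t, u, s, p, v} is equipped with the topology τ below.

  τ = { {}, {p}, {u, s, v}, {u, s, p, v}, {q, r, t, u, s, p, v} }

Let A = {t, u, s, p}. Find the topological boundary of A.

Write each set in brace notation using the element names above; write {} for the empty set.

interior: largest open inside A is {p} (from {}, {p})
cl via duality: int({q, r, v}) = {}, so X∖{} = {q, r, t, u, s, p, v}
cl∖int = {q, r, t, u, s, v}

{q, r, t, u, s, v}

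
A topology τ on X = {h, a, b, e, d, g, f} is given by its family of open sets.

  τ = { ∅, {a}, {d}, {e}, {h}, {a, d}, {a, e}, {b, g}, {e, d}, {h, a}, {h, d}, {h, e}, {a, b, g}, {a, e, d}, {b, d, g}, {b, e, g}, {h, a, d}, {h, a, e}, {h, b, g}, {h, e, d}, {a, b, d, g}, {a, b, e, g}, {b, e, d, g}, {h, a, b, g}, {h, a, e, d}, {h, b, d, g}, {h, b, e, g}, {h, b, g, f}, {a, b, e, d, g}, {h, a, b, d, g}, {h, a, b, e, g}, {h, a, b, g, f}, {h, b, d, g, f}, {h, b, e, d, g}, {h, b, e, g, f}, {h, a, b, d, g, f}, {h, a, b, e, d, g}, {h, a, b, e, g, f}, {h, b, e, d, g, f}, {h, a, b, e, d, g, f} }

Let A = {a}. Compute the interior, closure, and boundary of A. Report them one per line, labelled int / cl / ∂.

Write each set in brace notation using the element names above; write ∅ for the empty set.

int(A) = {a}
cl(A)  = {a}
∂A     = ∅

U open, U⊆A: ∅, {a}. int(A) = ⋃ = {a}
X∖A={h, b, e, d, g, f}, int(X∖A)={h, b, e, d, g, f}, hence cl(A)={a}
∂A: remove int from cl → ∅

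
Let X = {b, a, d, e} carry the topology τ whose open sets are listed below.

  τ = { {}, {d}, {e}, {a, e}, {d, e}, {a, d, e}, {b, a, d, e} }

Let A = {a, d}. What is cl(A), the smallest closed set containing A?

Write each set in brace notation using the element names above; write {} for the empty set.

{b, a, d}

complement {b, e}; its interior {e}; cl(A) = X∖{e} = {b, a, d}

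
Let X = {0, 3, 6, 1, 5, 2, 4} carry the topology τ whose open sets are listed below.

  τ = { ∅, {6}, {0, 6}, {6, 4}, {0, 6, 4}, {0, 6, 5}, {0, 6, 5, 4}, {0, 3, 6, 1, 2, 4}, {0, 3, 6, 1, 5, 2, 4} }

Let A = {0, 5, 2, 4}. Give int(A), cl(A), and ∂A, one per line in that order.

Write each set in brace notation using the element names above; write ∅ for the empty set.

int(A) = ∅
cl(A)  = {0, 3, 1, 5, 2, 4}
∂A     = {0, 3, 1, 5, 2, 4}

U open, U⊆A: ∅. int(A) = ⋃ = ∅
X∖A={3, 6, 1}, int(X∖A)={6}, hence cl(A)={0, 3, 1, 5, 2, 4}
∂A: remove int from cl → {0, 3, 1, 5, 2, 4}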